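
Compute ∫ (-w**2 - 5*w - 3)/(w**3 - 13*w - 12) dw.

Factor the denominator: (w - 4)*(w + 1)*(w + 3).
Partial-fraction decomposition: 3/(14*(w + 3)) - 1/(10*(w + 1)) - 39/(35*(w - 4)).
Integrate each term: A/(w−a) contributes A·log|w−a|.

-39*log(w - 4)/35 - log(w + 1)/10 + 3*log(w + 3)/14 + C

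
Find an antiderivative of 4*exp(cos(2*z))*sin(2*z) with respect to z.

Let u = cos(2*z), so du = (-2*sin(2*z)) dz.
Rewriting, the integral becomes -2·∫ e^u du = -2·e^u.
Substituting back, u = cos(2*z).

-2*exp(cos(2*z)) + C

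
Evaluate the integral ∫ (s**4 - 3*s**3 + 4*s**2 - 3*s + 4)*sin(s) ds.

Use integration by parts with u = s**4 - 3*s**3 + 4*s**2 - 3*s + 4, dv = sin(s) ds, so v = -cos(s).
Apply parts 4 times (tabular method): alternate signs, differentiate u down to 0, integrate dv up.

-s**4*cos(s) + 4*s**3*sin(s) + 3*s**3*cos(s) - 9*s**2*sin(s) + 8*s**2*cos(s) - 16*s*sin(s) - 15*s*cos(s) + 15*sin(s) - 20*cos(s) + C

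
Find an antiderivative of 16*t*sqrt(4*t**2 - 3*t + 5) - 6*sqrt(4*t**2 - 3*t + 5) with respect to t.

4*(4*t**2 - 3*t + 5)**(3/2)/3 + C

Let u = 4*t**2 - 3*t + 5, so du = (8*t - 3) dt.
Rewriting, the integral becomes 2·∫ √u du = 2·(2/3)u^(3/2).
Substituting back, u = 4*t**2 - 3*t + 5.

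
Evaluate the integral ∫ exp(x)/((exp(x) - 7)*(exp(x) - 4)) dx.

Let u = e^x, du = e^x dx.
The integral becomes ∫ du/((u-7)(u-4)); decompose into partial fractions.

log(exp(x) - 7)/3 - log(exp(x) - 4)/3 + C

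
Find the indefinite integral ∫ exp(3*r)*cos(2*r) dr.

Let I denote the integral. Integrate by parts with u = cos(2*r), dv = exp(3*r) dr, so v = exp(3*r)/3: I = exp(3*r)*cos(2*r)/3 + (2/3)·∫ exp(3*r)*sin(2*r) dr.
Apply parts again with u = sin(2*r), dv = exp(3*r) dr: ∫ exp(3*r)*sin(2*r) dr = exp(3*r)*sin(2*r)/3 − (2/3)·I. Substituting back brings back I: I = 2*exp(3*r)*sin(2*r)/9 + exp(3*r)*cos(2*r)/3 − (4/9)·I.
Solving for I: (1 + 4/9)·I equals the remaining terms, so I = (9/13)·(2*exp(3*r)*sin(2*r)/9 + exp(3*r)*cos(2*r)/3).

2*exp(3*r)*sin(2*r)/13 + 3*exp(3*r)*cos(2*r)/13 + C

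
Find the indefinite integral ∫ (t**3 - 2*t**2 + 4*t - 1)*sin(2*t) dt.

-t**3*cos(2*t)/2 + 3*t**2*sin(2*t)/4 + t**2*cos(2*t) - t*sin(2*t) - 5*t*cos(2*t)/4 + 5*sin(2*t)/8 + C

Use integration by parts with u = t**3 - 2*t**2 + 4*t - 1, dv = sin(2*t) dt, so v = -cos(2*t)/2.
Apply parts 3 times (tabular method): alternate signs, differentiate u down to 0, integrate dv up.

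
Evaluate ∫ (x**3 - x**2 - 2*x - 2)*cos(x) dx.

x**3*sin(x) - x**2*sin(x) + 3*x**2*cos(x) - 8*x*sin(x) - 2*x*cos(x) - 8*cos(x) + C

Use integration by parts with u = x**3 - x**2 - 2*x - 2, dv = cos(x) dx, so v = sin(x).
Apply parts 3 times (tabular method): alternate signs, differentiate u down to 0, integrate dv up.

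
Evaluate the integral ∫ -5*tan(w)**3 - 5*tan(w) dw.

-5*tan(w)**2/2 + C

Let u = tan(w), so du = (tan(w)**2 + 1) dw.
Rewriting, the integral becomes -5·∫ u^1 du = -5·u^2/2.
Substituting back, u = tan(w).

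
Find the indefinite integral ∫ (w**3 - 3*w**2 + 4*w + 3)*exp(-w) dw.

Use integration by parts with u = w**3 - 3*w**2 + 4*w + 3, dv = exp(-w) dw, so v = -exp(-w).
Apply parts 3 times (tabular method): alternate signs, differentiate u down to 0, integrate dv up.

(-w**3 - 4*w - 7)*exp(-w) + C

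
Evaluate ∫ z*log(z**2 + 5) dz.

Let u = z**2 + 5, so du = (2*z) dz.
The integral becomes (1/2)·∫ log(u) du; integrate by parts with u′=log(u), dv′=du.

z**2*log(z**2 + 5)/2 - z**2/2 + 5*log(z**2 + 5)/2 + C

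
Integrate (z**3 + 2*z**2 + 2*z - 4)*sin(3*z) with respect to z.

-z**3*cos(3*z)/3 + z**2*sin(3*z)/3 - 2*z**2*cos(3*z)/3 + 4*z*sin(3*z)/9 - 4*z*cos(3*z)/9 + 4*sin(3*z)/27 + 40*cos(3*z)/27 + C

Use integration by parts with u = z**3 + 2*z**2 + 2*z - 4, dv = sin(3*z) dz, so v = -cos(3*z)/3.
Apply parts 3 times (tabular method): alternate signs, differentiate u down to 0, integrate dv up.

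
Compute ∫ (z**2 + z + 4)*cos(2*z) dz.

z**2*sin(2*z)/2 + z*sin(2*z)/2 + z*cos(2*z)/2 + 7*sin(2*z)/4 + cos(2*z)/4 + C

Use integration by parts with u = z**2 + z + 4, dv = cos(2*z) dz, so v = sin(2*z)/2.
Apply parts 2 times (tabular method): alternate signs, differentiate u down to 0, integrate dv up.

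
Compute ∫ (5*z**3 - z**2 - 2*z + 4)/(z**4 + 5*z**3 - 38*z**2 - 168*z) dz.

Factor the denominator: z*(z - 6)*(z + 4)*(z + 7).
Partial-fraction decomposition: 582/(91*(z + 7)) - 27/(10*(z + 4)) + 259/(195*(z - 6)) - 1/(42*z).
Integrate each term: A/(z−a) contributes A·log|z−a|.

-log(z)/42 + 259*log(z - 6)/195 - 27*log(z + 4)/10 + 582*log(z + 7)/91 + C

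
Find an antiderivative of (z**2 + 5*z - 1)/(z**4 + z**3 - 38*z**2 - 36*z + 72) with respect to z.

13*log(z - 6)/96 - log(z - 1)/21 - 7*log(z + 2)/96 - 5*log(z + 6)/336 + C

Factor the denominator: (z - 6)*(z - 1)*(z + 2)*(z + 6).
Partial-fraction decomposition: -5/(336*(z + 6)) - 7/(96*(z + 2)) - 1/(21*(z - 1)) + 13/(96*(z - 6)).
Integrate each term: A/(z−a) contributes A·log|z−a|.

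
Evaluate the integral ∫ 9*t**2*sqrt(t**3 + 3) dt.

2*(t**3 + 3)**(3/2) + C

Let u = t**3 + 3, so du = (3*t**2) dt.
Rewriting, the integral becomes 3·∫ √u du = 3·(2/3)u^(3/2).
Substituting back, u = t**3 + 3.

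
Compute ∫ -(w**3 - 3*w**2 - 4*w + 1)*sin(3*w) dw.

w**3*cos(3*w)/3 - w**2*sin(3*w)/3 - w**2*cos(3*w) + 2*w*sin(3*w)/3 - 14*w*cos(3*w)/9 + 14*sin(3*w)/27 + 5*cos(3*w)/9 + C

Use integration by parts with u = w**3 - 3*w**2 - 4*w + 1, dv = -sin(3*w) dw, so v = cos(3*w)/3.
Apply parts 3 times (tabular method): alternate signs, differentiate u down to 0, integrate dv up.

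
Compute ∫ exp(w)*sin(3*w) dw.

Let I denote the integral. Integrate by parts with u = sin(3*w), dv = exp(w) dw, so v = exp(w): I = exp(w)*sin(3*w) − 3·∫ exp(w)*cos(3*w) dw.
Apply parts again with u = cos(3*w), dv = exp(w) dw: ∫ exp(w)*cos(3*w) dw = exp(w)*cos(3*w) + 3·I. Substituting back brings back I: I = exp(w)*sin(3*w) - 3*exp(w)*cos(3*w) − 9·I.
Solving for I: (1 + 9)·I equals the remaining terms, so I = (1/10)·(exp(w)*sin(3*w) - 3*exp(w)*cos(3*w)).

exp(w)*sin(3*w)/10 - 3*exp(w)*cos(3*w)/10 + C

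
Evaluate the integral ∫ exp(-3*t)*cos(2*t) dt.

2*exp(-3*t)*sin(2*t)/13 - 3*exp(-3*t)*cos(2*t)/13 + C

Let I denote the integral. Integrate by parts with u = cos(2*t), dv = exp(-3*t) dt, so v = -exp(-3*t)/3: I = -exp(-3*t)*cos(2*t)/3 − (2/3)·∫ exp(-3*t)*sin(2*t) dt.
Apply parts again with u = sin(2*t), dv = exp(-3*t) dt: ∫ exp(-3*t)*sin(2*t) dt = -exp(-3*t)*sin(2*t)/3 + (2/3)·I. Substituting back brings back I: I = 2*exp(-3*t)*sin(2*t)/9 - exp(-3*t)*cos(2*t)/3 − (4/9)·I.
Solving for I: (1 + 4/9)·I equals the remaining terms, so I = (9/13)·(2*exp(-3*t)*sin(2*t)/9 - exp(-3*t)*cos(2*t)/3).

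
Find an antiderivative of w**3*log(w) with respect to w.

Use integration by parts with u = log(w), dv = w**3 dw.
Then du = 1/w dw and v = w**4/4.

w**4*log(w)/4 - w**4/16 + C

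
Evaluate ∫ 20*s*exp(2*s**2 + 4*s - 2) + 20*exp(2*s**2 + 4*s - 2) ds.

5*exp(2*s**2 + 4*s - 2) + C

Let u = 2*s**2 + 4*s - 2, so du = (4*s + 4) ds.
Rewriting, the integral becomes 5·∫ e^u du = 5·e^u.
Substituting back, u = 2*s**2 + 4*s - 2.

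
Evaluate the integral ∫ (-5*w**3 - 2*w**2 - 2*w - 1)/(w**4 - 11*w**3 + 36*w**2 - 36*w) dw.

log(w)/36 - 1165*log(w - 6)/72 + 160*log(w - 3)/9 - 53*log(w - 2)/8 + C

Factor the denominator: w*(w - 6)*(w - 3)*(w - 2).
Partial-fraction decomposition: -53/(8*(w - 2)) + 160/(9*(w - 3)) - 1165/(72*(w - 6)) + 1/(36*w).
Integrate each term: A/(w−a) contributes A·log|w−a|.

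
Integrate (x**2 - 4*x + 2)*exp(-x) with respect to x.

(-x**2 + 2*x)*exp(-x) + C

Use integration by parts with u = x**2 - 4*x + 2, dv = exp(-x) dx, so v = -exp(-x).
Apply parts 2 times (tabular method): alternate signs, differentiate u down to 0, integrate dv up.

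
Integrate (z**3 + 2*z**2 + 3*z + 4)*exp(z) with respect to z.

(z**3 - z**2 + 5*z - 1)*exp(z) + C

Use integration by parts with u = z**3 + 2*z**2 + 3*z + 4, dv = exp(z) dz, so v = exp(z).
Apply parts 3 times (tabular method): alternate signs, differentiate u down to 0, integrate dv up.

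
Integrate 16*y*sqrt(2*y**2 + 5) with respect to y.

Let u = 2*y**2 + 5, so du = (4*y) dy.
Rewriting, the integral becomes 4·∫ √u du = 4·(2/3)u^(3/2).
Substituting back, u = 2*y**2 + 5.

8*(2*y**2 + 5)**(3/2)/3 + C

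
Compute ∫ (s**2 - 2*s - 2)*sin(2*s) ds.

Use integration by parts with u = s**2 - 2*s - 2, dv = sin(2*s) ds, so v = -cos(2*s)/2.
Apply parts 2 times (tabular method): alternate signs, differentiate u down to 0, integrate dv up.

-s**2*cos(2*s)/2 + s*sin(2*s)/2 + s*cos(2*s) - sin(2*s)/2 + 5*cos(2*s)/4 + C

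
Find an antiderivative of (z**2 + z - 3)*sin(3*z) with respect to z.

-z**2*cos(3*z)/3 + 2*z*sin(3*z)/9 - z*cos(3*z)/3 + sin(3*z)/9 + 29*cos(3*z)/27 + C

Use integration by parts with u = z**2 + z - 3, dv = sin(3*z) dz, so v = -cos(3*z)/3.
Apply parts 2 times (tabular method): alternate signs, differentiate u down to 0, integrate dv up.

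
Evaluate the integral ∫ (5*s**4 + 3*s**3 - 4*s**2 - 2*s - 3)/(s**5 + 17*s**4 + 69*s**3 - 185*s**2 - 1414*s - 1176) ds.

127*log(s - 4)/550 + log(s + 1)/300 + 5697*log(s + 6)/50 - 14411*log(s + 7)/132 + 327/(2*s + 14) + C

Factor the denominator: (s - 4)*(s + 1)*(s + 6)*(s + 7)**2.
Partial-fraction decomposition: -14411/(132*(s + 7)) - 327/(2*(s + 7)**2) + 5697/(50*(s + 6)) + 1/(300*(s + 1)) + 127/(550*(s - 4)).
Integrate each term; A/(s−a) gives A·log|s−a|; A/(s−a)² gives −A/(s−a).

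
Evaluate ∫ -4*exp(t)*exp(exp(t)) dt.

-4*exp(exp(t)) + C

Let u = exp(t), so du = (exp(t)) dt.
Rewriting, the integral becomes -4·∫ e^u du = -4·e^u.
Substituting back, u = exp(t).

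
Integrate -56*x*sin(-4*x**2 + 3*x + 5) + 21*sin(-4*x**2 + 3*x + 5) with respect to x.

-7*cos(-4*x**2 + 3*x + 5) + C

Let u = 4*x**2 - 3*x - 5, so du = (8*x - 3) dx.
Rewriting, the integral becomes 7·∫ sin(u) du = 7·-cos(u).
Substituting back, u = 4*x**2 - 3*x - 5.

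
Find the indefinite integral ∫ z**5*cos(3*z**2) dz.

Let u = z², du = 2z dz; rewrite as (1/2)∫ u^2·cos(3u) du.
Now integrate by parts 2 times.

z**4*sin(3*z**2)/6 + z**2*cos(3*z**2)/9 - sin(3*z**2)/27 + C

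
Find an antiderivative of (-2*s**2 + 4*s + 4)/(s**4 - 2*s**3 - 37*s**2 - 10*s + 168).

Factor the denominator: (s - 7)*(s - 2)*(s + 3)*(s + 4).
Partial-fraction decomposition: 2/(3*(s + 4)) - 13/(25*(s + 3)) - 2/(75*(s - 2)) - 3/(25*(s - 7)).
Integrate each term: A/(s−a) contributes A·log|s−a|.

-3*log(s - 7)/25 - 2*log(s - 2)/75 - 13*log(s + 3)/25 + 2*log(s + 4)/3 + C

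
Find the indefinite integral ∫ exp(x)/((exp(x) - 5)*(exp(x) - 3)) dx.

Let u = e^x, du = e^x dx.
The integral becomes ∫ du/((u-3)(u-5)); decompose into partial fractions.

log(exp(x) - 5)/2 - log(exp(x) - 3)/2 + C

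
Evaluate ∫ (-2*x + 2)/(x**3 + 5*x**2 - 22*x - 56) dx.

-log(x - 4)/11 - log(x + 2)/5 + 16*log(x + 7)/55 + C

Factor the denominator: (x - 4)*(x + 2)*(x + 7).
Partial-fraction decomposition: 16/(55*(x + 7)) - 1/(5*(x + 2)) - 1/(11*(x - 4)).
Integrate each term: A/(x−a) contributes A·log|x−a|.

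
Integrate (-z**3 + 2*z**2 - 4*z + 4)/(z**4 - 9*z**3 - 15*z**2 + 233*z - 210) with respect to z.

Factor the denominator: (z - 7)*(z - 6)*(z - 1)*(z + 5).
Partial-fraction decomposition: -199/(792*(z + 5)) + 1/(180*(z - 1)) + 164/(55*(z - 6)) - 269/(72*(z - 7)).
Integrate each term: A/(z−a) contributes A·log|z−a|.

-269*log(z - 7)/72 + 164*log(z - 6)/55 + log(z - 1)/180 - 199*log(z + 5)/792 + C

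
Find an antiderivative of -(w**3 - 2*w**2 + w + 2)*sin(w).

w**3*cos(w) - 3*w**2*sin(w) - 2*w**2*cos(w) + 4*w*sin(w) - 5*w*cos(w) + 5*sin(w) + 6*cos(w) + C

Use integration by parts with u = w**3 - 2*w**2 + w + 2, dv = -sin(w) dw, so v = cos(w).
Apply parts 3 times (tabular method): alternate signs, differentiate u down to 0, integrate dv up.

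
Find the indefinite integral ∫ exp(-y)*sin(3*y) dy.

Let I denote the integral. Integrate by parts with u = sin(3*y), dv = exp(-y) dy, so v = -exp(-y): I = -exp(-y)*sin(3*y) + 3·∫ exp(-y)*cos(3*y) dy.
Apply parts again with u = cos(3*y), dv = exp(-y) dy: ∫ exp(-y)*cos(3*y) dy = -exp(-y)*cos(3*y) − 3·I. Substituting back brings back I: I = -exp(-y)*sin(3*y) - 3*exp(-y)*cos(3*y) − 9·I.
Solving for I: (1 + 9)·I equals the remaining terms, so I = (1/10)·(-exp(-y)*sin(3*y) - 3*exp(-y)*cos(3*y)).

-exp(-y)*sin(3*y)/10 - 3*exp(-y)*cos(3*y)/10 + C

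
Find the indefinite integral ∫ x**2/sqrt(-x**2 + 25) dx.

Substitute x = 5·sin(θ), so dx = 5·cos(θ) dθ and the radical becomes sqrt(-x**2 + 25) = 5·cos(θ) by the Pythagorean identity.
Integrate the resulting trig expression in θ, then back-substitute θ = asin(x/5), sin(θ) = x/5, cos(θ) = sqrt(-x**2 + 25)/5 (absorbing any constant into C).

-x*sqrt(-x**2 + 25)/2 + 25*asin(x/5)/2 + C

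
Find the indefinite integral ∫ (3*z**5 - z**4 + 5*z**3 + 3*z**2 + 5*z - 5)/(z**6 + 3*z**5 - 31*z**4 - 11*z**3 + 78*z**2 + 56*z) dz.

-5*log(z)/56 + 3199*log(z - 4)/2200 - 137*log(z - 2)/324 - 167*log(z + 1)/1350 + 27215*log(z + 7)/12474 - 8/(45*z + 45) + C

Factor the denominator: z*(z - 4)*(z - 2)*(z + 1)**2*(z + 7).
Partial-fraction decomposition: 27215/(12474*(z + 7)) - 167/(1350*(z + 1)) + 8/(45*(z + 1)**2) - 137/(324*(z - 2)) + 3199/(2200*(z - 4)) - 5/(56*z).
Integrate each term; A/(z−a) gives A·log|z−a|; A/(z−a)² gives −A/(z−a).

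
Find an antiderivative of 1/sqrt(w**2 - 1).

Substitute w = sec(θ), so dw = sec(θ)*tan(θ) dθ and the radical becomes sqrt(w**2 - 1) = tan(θ) by the Pythagorean identity.
Integrate the resulting trig expression in θ, then back-substitute sec(θ) = w, tan(θ) = sqrt(w**2 - 1) (absorbing any constant into C).

log(w + sqrt(w**2 - 1)) + C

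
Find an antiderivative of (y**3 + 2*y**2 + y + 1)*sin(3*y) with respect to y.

-y**3*cos(3*y)/3 + y**2*sin(3*y)/3 - 2*y**2*cos(3*y)/3 + 4*y*sin(3*y)/9 - y*cos(3*y)/9 + sin(3*y)/27 - 5*cos(3*y)/27 + C

Use integration by parts with u = y**3 + 2*y**2 + y + 1, dv = sin(3*y) dy, so v = -cos(3*y)/3.
Apply parts 3 times (tabular method): alternate signs, differentiate u down to 0, integrate dv up.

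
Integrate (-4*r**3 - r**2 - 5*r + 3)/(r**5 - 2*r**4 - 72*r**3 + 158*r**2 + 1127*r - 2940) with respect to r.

-1453*log(r - 7)/2016 + 289*log(r - 4)/297 - 129*log(r - 3)/320 - 503*log(r + 5)/1728 + 1361*log(r + 7)/3080 + C

Factor the denominator: (r - 7)*(r - 4)*(r - 3)*(r + 5)*(r + 7).
Partial-fraction decomposition: 1361/(3080*(r + 7)) - 503/(1728*(r + 5)) - 129/(320*(r - 3)) + 289/(297*(r - 4)) - 1453/(2016*(r - 7)).
Integrate each term: A/(r−a) contributes A·log|r−a|.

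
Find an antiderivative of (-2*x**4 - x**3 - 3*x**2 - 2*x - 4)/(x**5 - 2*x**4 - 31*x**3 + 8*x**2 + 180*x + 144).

Factor the denominator: (x - 6)*(x - 3)*(x + 1)*(x + 2)*(x + 4).
Partial-fraction decomposition: -41/(35*(x + 4)) + 9/(20*(x + 2)) - 1/(14*(x + 1)) + 113/(210*(x - 3)) - 733/(420*(x - 6)).
Integrate each term: A/(x−a) contributes A·log|x−a|.

-733*log(x - 6)/420 + 113*log(x - 3)/210 - log(x + 1)/14 + 9*log(x + 2)/20 - 41*log(x + 4)/35 + C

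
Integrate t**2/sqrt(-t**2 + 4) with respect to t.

-t*sqrt(-t**2 + 4)/2 + 2*asin(t/2) + C

Substitute t = 2·sin(θ), so dt = 2·cos(θ) dθ and the radical becomes sqrt(-t**2 + 4) = 2·cos(θ) by the Pythagorean identity.
Integrate the resulting trig expression in θ, then back-substitute θ = asin(t/2), sin(θ) = t/2, cos(θ) = sqrt(-t**2 + 4)/2 (absorbing any constant into C).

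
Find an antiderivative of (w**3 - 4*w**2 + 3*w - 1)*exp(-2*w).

(-4*w**3 + 10*w**2 - 2*w + 3)*exp(-2*w)/8 + C

Use integration by parts with u = w**3 - 4*w**2 + 3*w - 1, dv = exp(-2*w) dw, so v = -exp(-2*w)/2.
Apply parts 3 times (tabular method): alternate signs, differentiate u down to 0, integrate dv up.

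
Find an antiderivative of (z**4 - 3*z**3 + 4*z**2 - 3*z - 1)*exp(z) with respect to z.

(z**4 - 7*z**3 + 25*z**2 - 53*z + 52)*exp(z) + C

Use integration by parts with u = z**4 - 3*z**3 + 4*z**2 - 3*z - 1, dv = exp(z) dz, so v = exp(z).
Apply parts 4 times (tabular method): alternate signs, differentiate u down to 0, integrate dv up.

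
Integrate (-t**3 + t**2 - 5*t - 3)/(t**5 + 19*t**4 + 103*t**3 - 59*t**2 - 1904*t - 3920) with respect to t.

-71*log(t - 4)/8712 - 97*log(t + 4)/72 + 43*log(t + 5)/9 - 3727*log(t + 7)/1089 + 212/(33*t + 231) + C

Factor the denominator: (t - 4)*(t + 4)*(t + 5)*(t + 7)**2.
Partial-fraction decomposition: -3727/(1089*(t + 7)) - 212/(33*(t + 7)**2) + 43/(9*(t + 5)) - 97/(72*(t + 4)) - 71/(8712*(t - 4)).
Integrate each term; A/(t−a) gives A·log|t−a|; A/(t−a)² gives −A/(t−a).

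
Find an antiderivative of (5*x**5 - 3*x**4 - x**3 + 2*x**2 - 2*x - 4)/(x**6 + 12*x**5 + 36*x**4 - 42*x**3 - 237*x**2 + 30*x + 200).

52*log(x - 2)/441 + log(x - 1)/120 - 7*log(x + 1)/288 + 2894*log(x + 4)/45 - 279479*log(x + 5)/4704 + 5773/(56*x + 280) + C

Factor the denominator: (x - 2)*(x - 1)*(x + 1)*(x + 4)*(x + 5)**2.
Partial-fraction decomposition: -279479/(4704*(x + 5)) - 5773/(56*(x + 5)**2) + 2894/(45*(x + 4)) - 7/(288*(x + 1)) + 1/(120*(x - 1)) + 52/(441*(x - 2)).
Integrate each term; A/(x−a) gives A·log|x−a|; A/(x−a)² gives −A/(x−a).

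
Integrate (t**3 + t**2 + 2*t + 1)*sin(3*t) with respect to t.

Use integration by parts with u = t**3 + t**2 + 2*t + 1, dv = sin(3*t) dt, so v = -cos(3*t)/3.
Apply parts 3 times (tabular method): alternate signs, differentiate u down to 0, integrate dv up.

-t**3*cos(3*t)/3 + t**2*sin(3*t)/3 - t**2*cos(3*t)/3 + 2*t*sin(3*t)/9 - 4*t*cos(3*t)/9 + 4*sin(3*t)/27 - 7*cos(3*t)/27 + C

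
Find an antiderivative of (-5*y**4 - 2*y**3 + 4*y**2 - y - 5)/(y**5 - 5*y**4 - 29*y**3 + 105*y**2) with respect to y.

-10*log(y)/441 - 4169*log(y - 7)/784 + 431*log(y - 3)/288 - 37*log(y + 5)/32 + 1/(21*y) + C

Factor the denominator: y**2*(y - 7)*(y - 3)*(y + 5).
Partial-fraction decomposition: -37/(32*(y + 5)) + 431/(288*(y - 3)) - 4169/(784*(y - 7)) - 10/(441*y) - 1/(21*y**2).
Integrate each term; A/(y−a) gives A·log|y−a|; A/(y−a)² gives −A/(y−a).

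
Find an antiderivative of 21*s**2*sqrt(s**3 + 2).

Let u = s**3 + 2, so du = (3*s**2) ds.
Rewriting, the integral becomes 7·∫ √u du = 7·(2/3)u^(3/2).
Substituting back, u = s**3 + 2.

14*(s**3 + 2)**(3/2)/3 + C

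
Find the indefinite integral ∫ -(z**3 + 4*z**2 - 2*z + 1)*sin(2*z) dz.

z**3*cos(2*z)/2 - 3*z**2*sin(2*z)/4 + 2*z**2*cos(2*z) - 2*z*sin(2*z) - 7*z*cos(2*z)/4 + 7*sin(2*z)/8 - cos(2*z)/2 + C

Use integration by parts with u = z**3 + 4*z**2 - 2*z + 1, dv = -sin(2*z) dz, so v = cos(2*z)/2.
Apply parts 3 times (tabular method): alternate signs, differentiate u down to 0, integrate dv up.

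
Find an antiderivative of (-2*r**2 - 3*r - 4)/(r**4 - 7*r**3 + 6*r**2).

-23*log(r)/18 - 47*log(r - 6)/90 + 9*log(r - 1)/5 + 2/(3*r) + C

Factor the denominator: r**2*(r - 6)*(r - 1).
Partial-fraction decomposition: 9/(5*(r - 1)) - 47/(90*(r - 6)) - 23/(18*r) - 2/(3*r**2).
Integrate each term; A/(r−a) gives A·log|r−a|; A/(r−a)² gives −A/(r−a).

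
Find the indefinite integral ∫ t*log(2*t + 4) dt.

Use integration by parts with u = log(2*t + 4), dv = t dt.
Then du = 2/(2*t + 4) dt and v = t**2/2.

t**2*log(2*t + 4)/2 - t**2/4 + t - 2*log(t + 2) + C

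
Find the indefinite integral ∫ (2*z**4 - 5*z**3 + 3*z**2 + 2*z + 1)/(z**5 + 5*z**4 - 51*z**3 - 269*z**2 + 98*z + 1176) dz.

3249*log(z - 7)/7700 - log(z - 2)/150 + 319*log(z + 3)/200 - 97*log(z + 4)/22 + 739*log(z + 7)/168 + C

Factor the denominator: (z - 7)*(z - 2)*(z + 3)*(z + 4)*(z + 7).
Partial-fraction decomposition: 739/(168*(z + 7)) - 97/(22*(z + 4)) + 319/(200*(z + 3)) - 1/(150*(z - 2)) + 3249/(7700*(z - 7)).
Integrate each term: A/(z−a) contributes A·log|z−a|.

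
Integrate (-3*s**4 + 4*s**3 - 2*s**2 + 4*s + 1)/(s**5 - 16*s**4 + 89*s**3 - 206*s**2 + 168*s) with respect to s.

log(s)/168 - 295*log(s - 7)/21 + 527*log(s - 4)/24 - 35*log(s - 3)/3 + 3*log(s - 2)/4 + C

Factor the denominator: s*(s - 7)*(s - 4)*(s - 3)*(s - 2).
Partial-fraction decomposition: 3/(4*(s - 2)) - 35/(3*(s - 3)) + 527/(24*(s - 4)) - 295/(21*(s - 7)) + 1/(168*s).
Integrate each term: A/(s−a) contributes A·log|s−a|.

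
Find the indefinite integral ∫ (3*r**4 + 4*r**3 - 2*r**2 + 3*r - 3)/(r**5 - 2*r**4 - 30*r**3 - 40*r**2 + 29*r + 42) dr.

Factor the denominator: (r - 7)*(r - 1)*(r + 1)*(r + 2)*(r + 3).
Partial-fraction decomposition: 21/(16*(r + 3)) + 1/(27*(r + 2)) - 9/(32*(r + 1)) - 5/(144*(r - 1)) + 1699/(864*(r - 7)).
Integrate each term: A/(r−a) contributes A·log|r−a|.

1699*log(r - 7)/864 - 5*log(r - 1)/144 - 9*log(r + 1)/32 + log(r + 2)/27 + 21*log(r + 3)/16 + C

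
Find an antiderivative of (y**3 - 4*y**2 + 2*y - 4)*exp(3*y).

Use integration by parts with u = y**3 - 4*y**2 + 2*y - 4, dv = exp(3*y) dy, so v = exp(3*y)/3.
Apply parts 3 times (tabular method): alternate signs, differentiate u down to 0, integrate dv up.

(9*y**3 - 45*y**2 + 48*y - 52)*exp(3*y)/27 + C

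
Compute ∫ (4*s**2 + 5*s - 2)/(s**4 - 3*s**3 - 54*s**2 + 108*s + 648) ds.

44*log(s - 6)/243 + 19*log(s + 3)/243 - 7*log(s + 6)/27 - 43/(27*s - 162) + C

Factor the denominator: (s - 6)**2*(s + 3)*(s + 6).
Partial-fraction decomposition: -7/(27*(s + 6)) + 19/(243*(s + 3)) + 44/(243*(s - 6)) + 43/(27*(s - 6)**2).
Integrate each term; A/(s−a) gives A·log|s−a|; A/(s−a)² gives −A/(s−a).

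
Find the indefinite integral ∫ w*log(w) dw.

Use integration by parts with u = log(w), dv = w dw.
Then du = 1/w dw and v = w**2/2.

w**2*log(w)/2 - w**2/4 + C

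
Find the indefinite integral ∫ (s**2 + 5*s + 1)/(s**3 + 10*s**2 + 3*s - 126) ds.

Factor the denominator: (s - 3)*(s + 6)*(s + 7).
Partial-fraction decomposition: 3/(2*(s + 7)) - 7/(9*(s + 6)) + 5/(18*(s - 3)).
Integrate each term: A/(s−a) contributes A·log|s−a|.

5*log(s - 3)/18 - 7*log(s + 6)/9 + 3*log(s + 7)/2 + C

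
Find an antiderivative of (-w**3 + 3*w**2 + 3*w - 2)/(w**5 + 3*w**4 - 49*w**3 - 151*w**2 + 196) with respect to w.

Factor the denominator: (w - 7)*(w - 1)*(w + 2)**2*(w + 7).
Partial-fraction decomposition: 467/(2800*(w + 7)) - 271/(2025*(w + 2)) + 4/(45*(w + 2)**2) - 1/(144*(w - 1)) - 59/(2268*(w - 7)).
Integrate each term; A/(w−a) gives A·log|w−a|; A/(w−a)² gives −A/(w−a).

-59*log(w - 7)/2268 - log(w - 1)/144 - 271*log(w + 2)/2025 + 467*log(w + 7)/2800 - 4/(45*w + 90) + C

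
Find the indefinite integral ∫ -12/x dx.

-12*log(x) - 4*log(2) + C

Let u = 2*x**3, so du = (6*x**2) dx.
Rewriting, the integral becomes -4·∫ 1/u du = -4·log(u).
Substituting back, u = 2*x**3.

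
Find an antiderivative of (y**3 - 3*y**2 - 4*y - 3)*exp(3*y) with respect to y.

(9*y**3 - 36*y**2 - 12*y - 23)*exp(3*y)/27 + C

Use integration by parts with u = y**3 - 3*y**2 - 4*y - 3, dv = exp(3*y) dy, so v = exp(3*y)/3.
Apply parts 3 times (tabular method): alternate signs, differentiate u down to 0, integrate dv up.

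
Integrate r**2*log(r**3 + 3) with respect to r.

r**3*log(r**3 + 3)/3 - r**3/3 + log(r**3 + 3) + C

Let u = r**3 + 3, so du = (3*r**2) dr.
The integral becomes (1/3)·∫ log(u) du; integrate by parts with u′=log(u), dv′=du.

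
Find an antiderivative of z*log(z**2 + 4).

Let u = z**2 + 4, so du = (2*z) dz.
The integral becomes (1/2)·∫ log(u) du; integrate by parts with u′=log(u), dv′=du.

z**2*log(z**2 + 4)/2 - z**2/2 + 2*log(z**2 + 4) + C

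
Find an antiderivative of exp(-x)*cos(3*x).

Let I denote the integral. Integrate by parts with u = cos(3*x), dv = exp(-x) dx, so v = -exp(-x): I = -exp(-x)*cos(3*x) − 3·∫ exp(-x)*sin(3*x) dx.
Apply parts again with u = sin(3*x), dv = exp(-x) dx: ∫ exp(-x)*sin(3*x) dx = -exp(-x)*sin(3*x) + 3·I. Substituting back brings back I: I = 3*exp(-x)*sin(3*x) - exp(-x)*cos(3*x) − 9·I.
Solving for I: (1 + 9)·I equals the remaining terms, so I = (1/10)·(3*exp(-x)*sin(3*x) - exp(-x)*cos(3*x)).

3*exp(-x)*sin(3*x)/10 - exp(-x)*cos(3*x)/10 + C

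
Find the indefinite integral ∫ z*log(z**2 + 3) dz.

Let u = z**2 + 3, so du = (2*z) dz.
The integral becomes (1/2)·∫ log(u) du; integrate by parts with u′=log(u), dv′=du.

z**2*log(z**2 + 3)/2 - z**2/2 + 3*log(z**2 + 3)/2 + C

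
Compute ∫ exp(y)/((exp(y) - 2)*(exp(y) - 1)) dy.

Let u = e^y, du = e^y dy.
The integral becomes ∫ du/((u-1)(u-2)); decompose into partial fractions.

log(exp(y) - 2) - log(exp(y) - 1) + C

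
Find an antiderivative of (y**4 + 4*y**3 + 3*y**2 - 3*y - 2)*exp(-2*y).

Use integration by parts with u = y**4 + 4*y**3 + 3*y**2 - 3*y - 2, dv = exp(-2*y) dy, so v = -exp(-2*y)/2.
Apply parts 4 times (tabular method): alternate signs, differentiate u down to 0, integrate dv up.

(-2*y**4 - 12*y**3 - 24*y**2 - 18*y - 5)*exp(-2*y)/4 + C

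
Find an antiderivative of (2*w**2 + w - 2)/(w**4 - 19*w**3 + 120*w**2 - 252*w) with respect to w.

log(w)/126 + 103*log(w - 7)/7 - 265*log(w - 6)/18 + 38/(3*w - 18) + C

Factor the denominator: w*(w - 7)*(w - 6)**2.
Partial-fraction decomposition: -265/(18*(w - 6)) - 38/(3*(w - 6)**2) + 103/(7*(w - 7)) + 1/(126*w).
Integrate each term; A/(w−a) gives A·log|w−a|; A/(w−a)² gives −A/(w−a).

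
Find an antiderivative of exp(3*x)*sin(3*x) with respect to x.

Let I denote the integral. Integrate by parts with u = sin(3*x), dv = exp(3*x) dx, so v = exp(3*x)/3: I = exp(3*x)*sin(3*x)/3 − ∫ exp(3*x)*cos(3*x) dx.
Apply parts again with u = cos(3*x), dv = exp(3*x) dx: ∫ exp(3*x)*cos(3*x) dx = exp(3*x)*cos(3*x)/3 + I. Substituting back brings back I: I = exp(3*x)*sin(3*x)/3 - exp(3*x)*cos(3*x)/3 − I.
Solving for I: (1 + 1)·I equals the remaining terms, so I = (1/2)·(exp(3*x)*sin(3*x)/3 - exp(3*x)*cos(3*x)/3).

exp(3*x)*sin(3*x)/6 - exp(3*x)*cos(3*x)/6 + C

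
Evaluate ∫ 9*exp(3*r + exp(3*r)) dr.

3*exp(exp(3*r)) + C

Let u = exp(3*r), so du = (3*exp(3*r)) dr.
Rewriting, the integral becomes 3·∫ e^u du = 3·e^u.
Substituting back, u = exp(3*r).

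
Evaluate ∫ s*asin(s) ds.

Use integration by parts with u = arcsin(s), dv = s ds.
Then du = 1/sqrt(-s**2 + 1) ds.

s**2*asin(s)/2 + s*sqrt(-s**2 + 1)/4 - asin(s)/4 + C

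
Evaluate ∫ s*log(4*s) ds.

s**2*(log(s) + 2*log(2))/2 - s**2/4 + C

Use integration by parts with u = log(4*s), dv = s ds.
Then du = 1/s ds and v = s**2/2.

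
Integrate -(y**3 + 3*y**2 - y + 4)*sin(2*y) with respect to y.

Use integration by parts with u = y**3 + 3*y**2 - y + 4, dv = -sin(2*y) dy, so v = cos(2*y)/2.
Apply parts 3 times (tabular method): alternate signs, differentiate u down to 0, integrate dv up.

y**3*cos(2*y)/2 - 3*y**2*sin(2*y)/4 + 3*y**2*cos(2*y)/2 - 3*y*sin(2*y)/2 - 5*y*cos(2*y)/4 + 5*sin(2*y)/8 + 5*cos(2*y)/4 + C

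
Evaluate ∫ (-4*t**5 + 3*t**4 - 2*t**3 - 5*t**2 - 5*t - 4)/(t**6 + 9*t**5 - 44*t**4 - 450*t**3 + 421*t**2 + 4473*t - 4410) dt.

-27862*log(t - 6)/27885 + 847*log(t - 3)/4800 - 17*log(t - 1)/3840 - 14521*log(t + 5)/2112 + 4004751*log(t + 7)/1081600 - 74903/(2080*t + 14560) + C

Factor the denominator: (t - 6)*(t - 3)*(t - 1)*(t + 5)*(t + 7)**2.
Partial-fraction decomposition: 4004751/(1081600*(t + 7)) + 74903/(2080*(t + 7)**2) - 14521/(2112*(t + 5)) - 17/(3840*(t - 1)) + 847/(4800*(t - 3)) - 27862/(27885*(t - 6)).
Integrate each term; A/(t−a) gives A·log|t−a|; A/(t−a)² gives −A/(t−a).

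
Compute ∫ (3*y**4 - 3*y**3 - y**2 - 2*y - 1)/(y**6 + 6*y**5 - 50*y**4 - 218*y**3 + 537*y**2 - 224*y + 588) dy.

3191*log(y - 6)/25012 - log(y - 2)/108 - 691267*log(y + 7)/5703750 + 133*log(y**2 + 1)/92500 + 169*atan(y)/46250 - 1366/(975*y + 6825) + C

Factor the denominator: (y - 6)*(y - 2)*(y + 7)**2*(y**2 + 1).
Partial-fraction decomposition: (133*y + 169)/(46250*(y**2 + 1)) - 691267/(5703750*(y + 7)) + 1366/(975*(y + 7)**2) - 1/(108*(y - 2)) + 3191/(25012*(y - 6)).
Integrate each term; A/(y−a) gives A·log|y−a|; the (By+D)/(y²+p²) term gives a log and an atan.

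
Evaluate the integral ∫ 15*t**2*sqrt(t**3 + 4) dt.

10*(t**3 + 4)**(3/2)/3 + C

Let u = t**3 + 4, so du = (3*t**2) dt.
Rewriting, the integral becomes 5·∫ √u du = 5·(2/3)u^(3/2).
Substituting back, u = t**3 + 4.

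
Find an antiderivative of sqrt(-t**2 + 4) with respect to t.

Substitute t = 2·sin(θ), so dt = 2·cos(θ) dθ and the radical becomes sqrt(-t**2 + 4) = 2·cos(θ) by the Pythagorean identity.
Integrate the resulting trig expression in θ, then back-substitute θ = asin(t/2), sin(θ) = t/2, cos(θ) = sqrt(-t**2 + 4)/2 (absorbing any constant into C).

t*sqrt(-t**2 + 4)/2 + 2*asin(t/2) + C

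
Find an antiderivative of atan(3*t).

t*atan(3*t) - log(9*t**2 + 1)/6 + C

Use integration by parts with u = arctan(3*t), dv = dt.
Then du = 3/(9*t**2 + 1) dt.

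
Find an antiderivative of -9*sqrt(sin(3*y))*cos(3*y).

Let u = sin(3*y), so du = (3*cos(3*y)) dy.
Rewriting, the integral becomes -3·∫ √u du = -3·(2/3)u^(3/2).
Substituting back, u = sin(3*y).

-2*sin(3*y)**(3/2) + C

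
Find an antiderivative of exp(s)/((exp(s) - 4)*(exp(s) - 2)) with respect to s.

Let u = e^s, du = e^s ds.
The integral becomes ∫ du/((u-2)(u-4)); decompose into partial fractions.

log(exp(s) - 4)/2 - log(exp(s) - 2)/2 + C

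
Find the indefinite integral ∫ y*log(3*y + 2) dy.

y**2*log(3*y + 2)/2 - y**2/4 + y/3 - 2*log(3*y + 2)/9 + C

Use integration by parts with u = log(3*y + 2), dv = y dy.
Then du = 3/(3*y + 2) dy and v = y**2/2.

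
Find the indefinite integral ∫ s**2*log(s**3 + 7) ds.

Let u = s**3 + 7, so du = (3*s**2) ds.
The integral becomes (1/3)·∫ log(u) du; integrate by parts with u′=log(u), dv′=du.

s**3*log(s**3 + 7)/3 - s**3/3 + 7*log(s**3 + 7)/3 + C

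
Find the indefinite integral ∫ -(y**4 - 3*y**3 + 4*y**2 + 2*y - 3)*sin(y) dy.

y**4*cos(y) - 4*y**3*sin(y) - 3*y**3*cos(y) + 9*y**2*sin(y) - 8*y**2*cos(y) + 16*y*sin(y) + 20*y*cos(y) - 20*sin(y) + 13*cos(y) + C

Use integration by parts with u = y**4 - 3*y**3 + 4*y**2 + 2*y - 3, dv = -sin(y) dy, so v = cos(y).
Apply parts 4 times (tabular method): alternate signs, differentiate u down to 0, integrate dv up.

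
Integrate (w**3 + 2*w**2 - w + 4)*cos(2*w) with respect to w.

w**3*sin(2*w)/2 + w**2*sin(2*w) + 3*w**2*cos(2*w)/4 - 5*w*sin(2*w)/4 + w*cos(2*w) + 3*sin(2*w)/2 - 5*cos(2*w)/8 + C

Use integration by parts with u = w**3 + 2*w**2 - w + 4, dv = cos(2*w) dw, so v = sin(2*w)/2.
Apply parts 3 times (tabular method): alternate signs, differentiate u down to 0, integrate dv up.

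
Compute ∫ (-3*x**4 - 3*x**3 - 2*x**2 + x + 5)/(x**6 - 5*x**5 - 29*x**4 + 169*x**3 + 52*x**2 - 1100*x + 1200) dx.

-229*log(x - 5)/72 + 983*log(x - 4)/252 - 36709*log(x - 2)/44100 - 89*log(x + 3)/1400 + 155*log(x + 5)/882 + 73/(210*x - 420) + C

Factor the denominator: (x - 5)*(x - 4)*(x - 2)**2*(x + 3)*(x + 5).
Partial-fraction decomposition: 155/(882*(x + 5)) - 89/(1400*(x + 3)) - 36709/(44100*(x - 2)) - 73/(210*(x - 2)**2) + 983/(252*(x - 4)) - 229/(72*(x - 5)).
Integrate each term; A/(x−a) gives A·log|x−a|; A/(x−a)² gives −A/(x−a).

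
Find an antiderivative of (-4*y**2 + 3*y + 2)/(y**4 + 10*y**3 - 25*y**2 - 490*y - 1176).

Factor the denominator: (y - 7)*(y + 4)*(y + 6)*(y + 7).
Partial-fraction decomposition: 215/(42*(y + 7)) - 80/(13*(y + 6)) + 37/(33*(y + 4)) - 173/(2002*(y - 7)).
Integrate each term: A/(y−a) contributes A·log|y−a|.

-173*log(y - 7)/2002 + 37*log(y + 4)/33 - 80*log(y + 6)/13 + 215*log(y + 7)/42 + C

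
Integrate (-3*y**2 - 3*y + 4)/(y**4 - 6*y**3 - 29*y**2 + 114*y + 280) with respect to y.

Factor the denominator: (y - 7)*(y - 5)*(y + 2)*(y + 4).
Partial-fraction decomposition: 16/(99*(y + 4)) - 1/(63*(y + 2)) + 43/(63*(y - 5)) - 82/(99*(y - 7)).
Integrate each term: A/(y−a) contributes A·log|y−a|.

-82*log(y - 7)/99 + 43*log(y - 5)/63 - log(y + 2)/63 + 16*log(y + 4)/99 + C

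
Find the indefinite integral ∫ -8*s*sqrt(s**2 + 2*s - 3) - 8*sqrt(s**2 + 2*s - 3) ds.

Let u = s**2 + 2*s - 3, so du = (2*s + 2) ds.
Rewriting, the integral becomes -4·∫ √u du = -4·(2/3)u^(3/2).
Substituting back, u = s**2 + 2*s - 3.

-8*(s**2 + 2*s - 3)**(3/2)/3 + C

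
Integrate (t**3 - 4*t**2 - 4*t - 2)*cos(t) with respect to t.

t**3*sin(t) - 4*t**2*sin(t) + 3*t**2*cos(t) - 10*t*sin(t) - 8*t*cos(t) + 6*sin(t) - 10*cos(t) + C

Use integration by parts with u = t**3 - 4*t**2 - 4*t - 2, dv = cos(t) dt, so v = sin(t).
Apply parts 3 times (tabular method): alternate signs, differentiate u down to 0, integrate dv up.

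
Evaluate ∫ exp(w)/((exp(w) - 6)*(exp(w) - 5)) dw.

log(exp(w) - 6) - log(exp(w) - 5) + C

Let u = e^w, du = e^w dw.
The integral becomes ∫ du/((u-5)(u-6)); decompose into partial fractions.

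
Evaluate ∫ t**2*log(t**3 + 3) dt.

t**3*log(t**3 + 3)/3 - t**3/3 + log(t**3 + 3) + C

Let u = t**3 + 3, so du = (3*t**2) dt.
The integral becomes (1/3)·∫ log(u) du; integrate by parts with u′=log(u), dv′=du.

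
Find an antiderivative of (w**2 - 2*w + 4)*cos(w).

Use integration by parts with u = w**2 - 2*w + 4, dv = cos(w) dw, so v = sin(w).
Apply parts 2 times (tabular method): alternate signs, differentiate u down to 0, integrate dv up.

w**2*sin(w) - 2*w*sin(w) + 2*w*cos(w) + 2*sin(w) - 2*cos(w) + C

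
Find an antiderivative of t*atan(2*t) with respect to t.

t**2*atan(2*t)/2 - t/4 + atan(2*t)/8 + C

Use integration by parts with u = arctan(2*t), dv = t dt.
Then du = 2/(4*t**2 + 1) dt.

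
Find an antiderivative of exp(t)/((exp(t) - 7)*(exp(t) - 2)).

Let u = e^t, du = e^t dt.
The integral becomes ∫ du/((u-7)(u-2)); decompose into partial fractions.

log(exp(t) - 7)/5 - log(exp(t) - 2)/5 + C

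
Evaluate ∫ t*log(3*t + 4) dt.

Use integration by parts with u = log(3*t + 4), dv = t dt.
Then du = 3/(3*t + 4) dt and v = t**2/2.

t**2*log(3*t + 4)/2 - t**2/4 + 2*t/3 - 8*log(3*t + 4)/9 + C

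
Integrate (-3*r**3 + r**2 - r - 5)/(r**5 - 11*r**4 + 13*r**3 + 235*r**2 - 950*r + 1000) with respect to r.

Factor the denominator: (r - 5)**2*(r - 4)*(r - 2)*(r + 5).
Partial-fraction decomposition: 4/(63*(r + 5)) + 3/(14*(r - 2)) - 185/(18*(r - 4)) + 10/(r - 5) - 12/(r - 5)**2.
Integrate each term; A/(r−a) gives A·log|r−a|; A/(r−a)² gives −A/(r−a).

10*log(r - 5) - 185*log(r - 4)/18 + 3*log(r - 2)/14 + 4*log(r + 5)/63 + 12/(r - 5) + C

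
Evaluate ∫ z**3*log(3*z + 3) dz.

Use integration by parts with u = log(3*z + 3), dv = z**3 dz.
Then du = 3/(3*z + 3) dz and v = z**4/4.

z**4*log(3*z + 3)/4 - z**4/16 + z**3/12 - z**2/8 + z/4 - log(z + 1)/4 + C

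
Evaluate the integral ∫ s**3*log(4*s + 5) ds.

s**4*log(4*s + 5)/4 - s**4/16 + 5*s**3/48 - 25*s**2/128 + 125*s/256 - 625*log(4*s + 5)/1024 + C

Use integration by parts with u = log(4*s + 5), dv = s**3 ds.
Then du = 4/(4*s + 5) ds and v = s**4/4.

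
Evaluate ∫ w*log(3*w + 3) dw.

Use integration by parts with u = log(3*w + 3), dv = w dw.
Then du = 3/(3*w + 3) dw and v = w**2/2.

w**2*log(3*w + 3)/2 - w**2/4 + w/2 - log(w + 1)/2 + C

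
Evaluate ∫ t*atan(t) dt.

Use integration by parts with u = arctan(t), dv = t dt.
Then du = 1/(t**2 + 1) dt.

t**2*atan(t)/2 - t/2 + atan(t)/2 + C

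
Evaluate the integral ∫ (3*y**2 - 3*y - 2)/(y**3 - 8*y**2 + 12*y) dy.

Factor the denominator: y*(y - 6)*(y - 2).
Partial-fraction decomposition: -1/(2*(y - 2)) + 11/(3*(y - 6)) - 1/(6*y).
Integrate each term: A/(y−a) contributes A·log|y−a|.

-log(y)/6 + 11*log(y - 6)/3 - log(y - 2)/2 + C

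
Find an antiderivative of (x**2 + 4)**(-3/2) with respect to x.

x/(4*sqrt(x**2 + 4)) + C

Substitute x = 2·tan(θ), so dx = 2·sec(θ)^2 dθ and the radical becomes sqrt(x**2 + 4) = 2·sec(θ) by the Pythagorean identity.
Integrate the resulting trig expression in θ, then back-substitute tan(θ) = x/2, sec(θ) = sqrt(x**2 + 4)/2 (absorbing any constant into C).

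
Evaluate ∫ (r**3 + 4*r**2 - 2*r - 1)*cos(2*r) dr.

Use integration by parts with u = r**3 + 4*r**2 - 2*r - 1, dv = cos(2*r) dr, so v = sin(2*r)/2.
Apply parts 3 times (tabular method): alternate signs, differentiate u down to 0, integrate dv up.

r**3*sin(2*r)/2 + 2*r**2*sin(2*r) + 3*r**2*cos(2*r)/4 - 7*r*sin(2*r)/4 + 2*r*cos(2*r) - 3*sin(2*r)/2 - 7*cos(2*r)/8 + C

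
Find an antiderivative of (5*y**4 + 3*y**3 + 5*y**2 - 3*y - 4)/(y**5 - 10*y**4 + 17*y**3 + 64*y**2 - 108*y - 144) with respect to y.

3643*log(y - 6)/168 - 128*log(y - 4)/5 + 259*log(y - 3)/30 - 3*log(y + 1)/70 + 13*log(y + 2)/40 + C

Factor the denominator: (y - 6)*(y - 4)*(y - 3)*(y + 1)*(y + 2).
Partial-fraction decomposition: 13/(40*(y + 2)) - 3/(70*(y + 1)) + 259/(30*(y - 3)) - 128/(5*(y - 4)) + 3643/(168*(y - 6)).
Integrate each term: A/(y−a) contributes A·log|y−a|.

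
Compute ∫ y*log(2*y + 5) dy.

y**2*log(2*y + 5)/2 - y**2/4 + 5*y/4 - 25*log(2*y + 5)/8 + C

Use integration by parts with u = log(2*y + 5), dv = y dy.
Then du = 2/(2*y + 5) dy and v = y**2/2.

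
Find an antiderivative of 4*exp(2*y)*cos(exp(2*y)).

Let u = exp(2*y), so du = (2*exp(2*y)) dy.
Rewriting, the integral becomes 2·∫ cos(u) du = 2·sin(u).
Substituting back, u = exp(2*y).

2*sin(exp(2*y)) + C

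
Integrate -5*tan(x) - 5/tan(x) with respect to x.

Let u = tan(x), so du = (tan(x)**2 + 1) dx.
Rewriting, the integral becomes -5·∫ 1/u du = -5·log(u).
Substituting back, u = tan(x).

-5*log(tan(x)) + C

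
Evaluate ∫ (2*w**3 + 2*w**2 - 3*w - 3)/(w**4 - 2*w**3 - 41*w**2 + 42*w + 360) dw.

161*log(w - 6)/66 - 145*log(w - 4)/126 - 5*log(w + 3)/21 + 94*log(w + 5)/99 + C

Factor the denominator: (w - 6)*(w - 4)*(w + 3)*(w + 5).
Partial-fraction decomposition: 94/(99*(w + 5)) - 5/(21*(w + 3)) - 145/(126*(w - 4)) + 161/(66*(w - 6)).
Integrate each term: A/(w−a) contributes A·log|w−a|.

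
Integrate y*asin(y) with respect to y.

Use integration by parts with u = arcsin(y), dv = y dy.
Then du = 1/sqrt(-y**2 + 1) dy.

y**2*asin(y)/2 + y*sqrt(-y**2 + 1)/4 - asin(y)/4 + C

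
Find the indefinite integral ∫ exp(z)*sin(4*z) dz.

exp(z)*sin(4*z)/17 - 4*exp(z)*cos(4*z)/17 + C

Let I denote the integral. Integrate by parts with u = sin(4*z), dv = exp(z) dz, so v = exp(z): I = exp(z)*sin(4*z) − 4·∫ exp(z)*cos(4*z) dz.
Apply parts again with u = cos(4*z), dv = exp(z) dz: ∫ exp(z)*cos(4*z) dz = exp(z)*cos(4*z) + 4·I. Substituting back brings back I: I = exp(z)*sin(4*z) - 4*exp(z)*cos(4*z) − 16·I.
Solving for I: (1 + 16)·I equals the remaining terms, so I = (1/17)·(exp(z)*sin(4*z) - 4*exp(z)*cos(4*z)).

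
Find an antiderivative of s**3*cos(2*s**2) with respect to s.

Let u = s², du = 2s ds; rewrite as (1/2)∫ u^1·cos(2u) du.
Now integrate by parts 1 time.

s**2*sin(2*s**2)/4 + cos(2*s**2)/8 + C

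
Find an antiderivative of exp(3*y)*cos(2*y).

2*exp(3*y)*sin(2*y)/13 + 3*exp(3*y)*cos(2*y)/13 + C

Let I denote the integral. Integrate by parts with u = cos(2*y), dv = exp(3*y) dy, so v = exp(3*y)/3: I = exp(3*y)*cos(2*y)/3 + (2/3)·∫ exp(3*y)*sin(2*y) dy.
Apply parts again with u = sin(2*y), dv = exp(3*y) dy: ∫ exp(3*y)*sin(2*y) dy = exp(3*y)*sin(2*y)/3 − (2/3)·I. Substituting back brings back I: I = 2*exp(3*y)*sin(2*y)/9 + exp(3*y)*cos(2*y)/3 − (4/9)·I.
Solving for I: (1 + 4/9)·I equals the remaining terms, so I = (9/13)·(2*exp(3*y)*sin(2*y)/9 + exp(3*y)*cos(2*y)/3).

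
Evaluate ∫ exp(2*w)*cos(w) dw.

Let I denote the integral. Integrate by parts with u = cos(w), dv = exp(2*w) dw, so v = exp(2*w)/2: I = exp(2*w)*cos(w)/2 + (1/2)·∫ exp(2*w)*sin(w) dw.
Apply parts again with u = sin(w), dv = exp(2*w) dw: ∫ exp(2*w)*sin(w) dw = exp(2*w)*sin(w)/2 − (1/2)·I. Substituting back brings back I: I = exp(2*w)*sin(w)/4 + exp(2*w)*cos(w)/2 − (1/4)·I.
Solving for I: (1 + 1/4)·I equals the remaining terms, so I = (4/5)·(exp(2*w)*sin(w)/4 + exp(2*w)*cos(w)/2).

exp(2*w)*sin(w)/5 + 2*exp(2*w)*cos(w)/5 + C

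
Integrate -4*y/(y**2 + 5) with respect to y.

Let u = y**2 + 5, so du = (2*y) dy.
Rewriting, the integral becomes -2·∫ 1/u du = -2·log(u).
Substituting back, u = y**2 + 5.

-2*log(y**2 + 5) + C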